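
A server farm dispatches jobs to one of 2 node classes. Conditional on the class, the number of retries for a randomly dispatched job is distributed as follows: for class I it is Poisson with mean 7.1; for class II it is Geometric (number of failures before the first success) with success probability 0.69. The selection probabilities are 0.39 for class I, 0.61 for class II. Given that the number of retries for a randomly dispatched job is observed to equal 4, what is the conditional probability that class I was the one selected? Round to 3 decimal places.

0.898

Likelihoods P(X=4 | ·): I: 0.0873638; II: 0.00637229.
Posterior ∝ prior × likelihood. Numerator for I: 0.39·0.0873638 = 0.0340719.
Normalizing constant: 0.39·0.0873638 + 0.61·0.00637229 = 0.037959.
P(I | observation) = 0.0340719 / 0.037959 = 0.897597.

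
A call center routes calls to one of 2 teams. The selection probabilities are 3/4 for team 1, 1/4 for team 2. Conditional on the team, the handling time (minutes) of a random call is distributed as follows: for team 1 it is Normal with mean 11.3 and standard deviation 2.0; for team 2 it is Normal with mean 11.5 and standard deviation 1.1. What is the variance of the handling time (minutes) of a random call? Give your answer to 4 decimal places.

Per component, 1: μ=11.3, E[X²]=131.69; 2: μ=11.5, E[X²]=133.46.
E[X] = 0.75·11.3 + 0.25·11.5 = 11.35.
E[X²] = 0.75·131.69 + 0.25·133.46 = 132.132.
Var(X) = E[X²] − (E[X])² = 132.132 − 128.823 = 3.31.

3.3100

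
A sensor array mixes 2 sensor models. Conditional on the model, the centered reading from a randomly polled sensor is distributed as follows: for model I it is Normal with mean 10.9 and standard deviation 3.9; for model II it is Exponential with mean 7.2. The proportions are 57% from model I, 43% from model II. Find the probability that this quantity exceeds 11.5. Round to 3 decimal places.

0.337

Conditional on each model, P(X > 11.5): I: 0.438866; II: 0.202458.
By total probability, P(X > 11.5) = 0.57·0.438866 + 0.43·0.202458 = 0.33721.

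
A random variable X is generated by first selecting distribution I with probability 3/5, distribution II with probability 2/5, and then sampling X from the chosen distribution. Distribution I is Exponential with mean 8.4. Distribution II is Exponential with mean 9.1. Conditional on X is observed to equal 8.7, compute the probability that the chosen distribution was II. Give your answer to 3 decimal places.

Likelihoods f(8.7 | ·): I: 0.0422587; II: 0.0422429.
Posterior ∝ prior × likelihood. Numerator for II: 0.4·0.0422429 = 0.0168972.
Normalizing constant: 0.6·0.0422587 + 0.4·0.0422429 = 0.0422524.
P(II | observation) = 0.0168972 / 0.0422524 = 0.399911.

0.400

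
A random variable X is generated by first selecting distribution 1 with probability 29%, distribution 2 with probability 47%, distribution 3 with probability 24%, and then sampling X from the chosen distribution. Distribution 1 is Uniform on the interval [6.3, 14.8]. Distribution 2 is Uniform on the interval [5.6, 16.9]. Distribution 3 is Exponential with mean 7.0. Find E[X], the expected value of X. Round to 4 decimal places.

Component means — 1: 10.55; 2: 11.25; 3: 7.
E[X] = 0.29·10.55 + 0.47·11.25 + 0.24·7 = 10.027.

10.0270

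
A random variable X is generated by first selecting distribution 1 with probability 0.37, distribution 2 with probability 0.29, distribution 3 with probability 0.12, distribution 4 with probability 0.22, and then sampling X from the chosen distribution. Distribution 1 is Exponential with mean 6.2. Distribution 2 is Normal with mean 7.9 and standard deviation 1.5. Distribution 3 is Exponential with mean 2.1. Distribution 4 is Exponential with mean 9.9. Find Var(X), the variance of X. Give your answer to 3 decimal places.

Per component, 1: μ=6.2, E[X²]=76.88; 2: μ=7.9, E[X²]=64.66; 3: μ=2.1, E[X²]=8.82; 4: μ=9.9, E[X²]=196.02.
E[X] = 0.37·6.2 + 0.29·7.9 + 0.12·2.1 + 0.22·9.9 = 7.015.
E[X²] = 0.37·76.88 + 0.29·64.66 + 0.12·8.82 + 0.22·196.02 = 91.3798.
Var(X) = E[X²] − (E[X])² = 91.3798 − 49.2102 = 42.1696.

42.170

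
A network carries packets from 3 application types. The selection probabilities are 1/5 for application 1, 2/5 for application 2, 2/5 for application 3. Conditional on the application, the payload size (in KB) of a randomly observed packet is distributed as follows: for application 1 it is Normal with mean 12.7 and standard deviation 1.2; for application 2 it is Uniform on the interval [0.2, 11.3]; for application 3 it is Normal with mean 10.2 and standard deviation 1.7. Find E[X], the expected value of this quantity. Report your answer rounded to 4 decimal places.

8.9200

Component means — 1: 12.7; 2: 5.75; 3: 10.2.
E[X] = 0.2·12.7 + 0.4·5.75 + 0.4·10.2 = 8.92.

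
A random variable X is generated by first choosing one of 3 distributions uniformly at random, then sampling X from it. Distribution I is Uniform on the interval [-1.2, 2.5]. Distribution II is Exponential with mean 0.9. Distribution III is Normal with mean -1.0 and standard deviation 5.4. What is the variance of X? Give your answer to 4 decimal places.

Per component, I: μ=0.65, E[X²]=1.56333; II: μ=0.9, E[X²]=1.62; III: μ=-1, E[X²]=30.16.
E[X] = 0.333333·0.65 + 0.333333·0.9 + 0.333333·-1 = 0.183333.
E[X²] = 0.333333·1.56333 + 0.333333·1.62 + 0.333333·30.16 = 11.1144.
Var(X) = E[X²] − (E[X])² = 11.1144 − 0.0336111 = 11.0808.

11.0808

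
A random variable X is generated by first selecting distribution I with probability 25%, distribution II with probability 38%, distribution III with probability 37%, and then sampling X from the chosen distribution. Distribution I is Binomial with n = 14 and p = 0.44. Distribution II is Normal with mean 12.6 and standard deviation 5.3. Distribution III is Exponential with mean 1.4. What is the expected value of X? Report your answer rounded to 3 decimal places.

Component means — I: 6.16; II: 12.6; III: 1.4.
E[X] = 0.25·6.16 + 0.38·12.6 + 0.37·1.4 = 6.846.

6.846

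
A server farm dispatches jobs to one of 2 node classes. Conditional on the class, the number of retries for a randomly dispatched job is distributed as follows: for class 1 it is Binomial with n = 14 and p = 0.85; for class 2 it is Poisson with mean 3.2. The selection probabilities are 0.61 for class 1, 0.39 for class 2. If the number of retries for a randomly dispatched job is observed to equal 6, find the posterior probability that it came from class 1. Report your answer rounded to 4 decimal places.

Likelihoods P(X=6 | ·): 1: 0.000290268; 2: 0.060789.
Posterior ∝ prior × likelihood. Numerator for 1: 0.61·0.000290268 = 0.000177063.
Normalizing constant: 0.61·0.000290268 + 0.39·0.060789 = 0.0238848.
P(1 | observation) = 0.000177063 / 0.0238848 = 0.00741323.

0.0074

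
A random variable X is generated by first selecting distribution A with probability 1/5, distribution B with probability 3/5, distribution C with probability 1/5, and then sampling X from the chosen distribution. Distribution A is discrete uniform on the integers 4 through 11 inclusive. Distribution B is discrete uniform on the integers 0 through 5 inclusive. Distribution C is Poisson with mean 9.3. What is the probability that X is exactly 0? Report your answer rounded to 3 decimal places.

Conditional on each component, P(X = 0): A: 0; B: 0.166667; C: 9.14242e-05.
By total probability, P(X = 0) = 0.2·0 + 0.6·0.166667 + 0.2·9.14242e-05 = 0.100018.

0.100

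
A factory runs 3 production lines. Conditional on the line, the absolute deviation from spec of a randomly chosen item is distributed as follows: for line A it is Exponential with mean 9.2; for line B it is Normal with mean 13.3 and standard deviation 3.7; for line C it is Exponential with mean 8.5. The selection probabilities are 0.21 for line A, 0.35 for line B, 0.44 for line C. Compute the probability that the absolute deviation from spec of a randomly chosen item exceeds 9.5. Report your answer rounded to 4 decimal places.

0.5154

Conditional on each line, P(X > 9.5): A: 0.356077; B: 0.847796; C: 0.327048.
By total probability, P(X > 9.5) = 0.21·0.356077 + 0.35·0.847796 + 0.44·0.327048 = 0.515406.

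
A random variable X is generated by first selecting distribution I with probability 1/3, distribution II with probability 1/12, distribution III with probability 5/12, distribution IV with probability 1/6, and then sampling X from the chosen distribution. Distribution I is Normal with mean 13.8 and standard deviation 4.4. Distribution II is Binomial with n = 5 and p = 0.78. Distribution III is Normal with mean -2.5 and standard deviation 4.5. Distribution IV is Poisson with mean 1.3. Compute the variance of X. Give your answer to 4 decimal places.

Per component, I: μ=13.8, E[X²]=209.8; II: μ=3.9, E[X²]=16.068; III: μ=-2.5, E[X²]=26.5; IV: μ=1.3, E[X²]=2.99.
E[X] = 0.333333·13.8 + 0.0833333·3.9 + 0.416667·-2.5 + 0.166667·1.3 = 4.1.
E[X²] = 0.333333·209.8 + 0.0833333·16.068 + 0.416667·26.5 + 0.166667·2.99 = 82.8123.
Var(X) = E[X²] − (E[X])² = 82.8123 − 16.81 = 66.0023.

66.0023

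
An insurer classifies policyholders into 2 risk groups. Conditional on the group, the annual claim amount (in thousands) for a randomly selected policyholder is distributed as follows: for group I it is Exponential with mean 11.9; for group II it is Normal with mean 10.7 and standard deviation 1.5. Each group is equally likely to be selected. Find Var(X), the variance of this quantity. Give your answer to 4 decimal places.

Per component, I: μ=11.9, E[X²]=283.22; II: μ=10.7, E[X²]=116.74.
E[X] = 0.5·11.9 + 0.5·10.7 = 11.3.
E[X²] = 0.5·283.22 + 0.5·116.74 = 199.98.
Var(X) = E[X²] − (E[X])² = 199.98 − 127.69 = 72.29.

72.2900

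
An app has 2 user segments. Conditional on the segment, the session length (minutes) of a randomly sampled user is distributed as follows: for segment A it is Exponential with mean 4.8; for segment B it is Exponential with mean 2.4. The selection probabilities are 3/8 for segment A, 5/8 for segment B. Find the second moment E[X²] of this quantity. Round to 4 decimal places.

For each component E[X²] = Var + (mean)², giving A: 46.08; B: 11.52.
Overall E[X²] = 0.375·46.08 + 0.625·11.52 = 24.48.

24.4800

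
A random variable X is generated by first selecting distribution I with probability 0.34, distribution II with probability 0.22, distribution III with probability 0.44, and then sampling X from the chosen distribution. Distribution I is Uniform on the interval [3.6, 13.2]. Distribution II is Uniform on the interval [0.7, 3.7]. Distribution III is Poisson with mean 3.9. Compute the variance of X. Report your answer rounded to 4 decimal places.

10.6767

Per component, I: μ=8.4, E[X²]=78.24; II: μ=2.2, E[X²]=5.59; III: μ=3.9, E[X²]=19.11.
E[X] = 0.34·8.4 + 0.22·2.2 + 0.44·3.9 = 5.056.
E[X²] = 0.34·78.24 + 0.22·5.59 + 0.44·19.11 = 36.2398.
Var(X) = E[X²] − (E[X])² = 36.2398 − 25.5631 = 10.6767.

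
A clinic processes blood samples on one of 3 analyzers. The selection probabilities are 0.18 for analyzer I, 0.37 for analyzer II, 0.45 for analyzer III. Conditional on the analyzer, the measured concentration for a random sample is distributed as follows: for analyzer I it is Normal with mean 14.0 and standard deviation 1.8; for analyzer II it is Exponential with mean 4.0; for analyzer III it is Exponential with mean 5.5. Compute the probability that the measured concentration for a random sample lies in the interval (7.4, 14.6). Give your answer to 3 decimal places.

Conditional on each analyzer, P(7.4 < X < 14.6): I: 0.630436; II: 0.131246; III: 0.190091.
By total probability, P(7.4 < X < 14.6) = 0.18·0.630436 + 0.37·0.131246 + 0.45·0.190091 = 0.24758.

0.248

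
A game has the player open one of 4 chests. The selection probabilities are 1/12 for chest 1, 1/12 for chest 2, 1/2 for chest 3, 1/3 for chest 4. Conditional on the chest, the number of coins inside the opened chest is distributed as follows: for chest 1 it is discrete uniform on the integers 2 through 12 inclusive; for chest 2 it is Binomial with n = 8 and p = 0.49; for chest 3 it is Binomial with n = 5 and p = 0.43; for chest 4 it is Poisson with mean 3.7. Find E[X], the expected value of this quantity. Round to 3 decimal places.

3.218

Component means — 1: 7; 2: 3.92; 3: 2.15; 4: 3.7.
E[X] = 0.0833333·7 + 0.0833333·3.92 + 0.5·2.15 + 0.333333·3.7 = 3.21833.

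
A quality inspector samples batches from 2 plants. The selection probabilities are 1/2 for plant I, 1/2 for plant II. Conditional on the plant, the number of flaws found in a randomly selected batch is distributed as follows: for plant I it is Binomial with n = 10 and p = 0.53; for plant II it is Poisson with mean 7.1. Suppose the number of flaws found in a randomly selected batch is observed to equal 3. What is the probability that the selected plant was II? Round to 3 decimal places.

0.352

Likelihoods P(X=3 | ·): I: 0.0905094; II: 0.049219.
Posterior ∝ prior × likelihood. Numerator for II: 0.5·0.049219 = 0.0246095.
Normalizing constant: 0.5·0.0905094 + 0.5·0.049219 = 0.0698642.
P(II | observation) = 0.0246095 / 0.0698642 = 0.352248.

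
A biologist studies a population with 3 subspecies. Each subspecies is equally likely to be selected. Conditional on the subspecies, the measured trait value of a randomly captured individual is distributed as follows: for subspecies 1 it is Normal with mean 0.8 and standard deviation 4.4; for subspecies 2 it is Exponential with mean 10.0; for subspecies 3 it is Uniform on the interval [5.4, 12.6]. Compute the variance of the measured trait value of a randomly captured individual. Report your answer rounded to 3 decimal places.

Per component, 1: μ=0.8, E[X²]=20; 2: μ=10, E[X²]=200; 3: μ=9, E[X²]=85.32.
E[X] = 0.333333·0.8 + 0.333333·10 + 0.333333·9 = 6.6.
E[X²] = 0.333333·20 + 0.333333·200 + 0.333333·85.32 = 101.773.
Var(X) = E[X²] − (E[X])² = 101.773 − 43.56 = 58.2133.

58.213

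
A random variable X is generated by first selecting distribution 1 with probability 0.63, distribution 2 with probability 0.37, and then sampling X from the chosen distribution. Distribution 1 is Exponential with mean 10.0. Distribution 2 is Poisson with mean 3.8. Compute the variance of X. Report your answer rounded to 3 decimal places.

Per component, 1: μ=10, E[X²]=200; 2: μ=3.8, E[X²]=18.24.
E[X] = 0.63·10 + 0.37·3.8 = 7.706.
E[X²] = 0.63·200 + 0.37·18.24 = 132.749.
Var(X) = E[X²] − (E[X])² = 132.749 − 59.3824 = 73.3664.

73.366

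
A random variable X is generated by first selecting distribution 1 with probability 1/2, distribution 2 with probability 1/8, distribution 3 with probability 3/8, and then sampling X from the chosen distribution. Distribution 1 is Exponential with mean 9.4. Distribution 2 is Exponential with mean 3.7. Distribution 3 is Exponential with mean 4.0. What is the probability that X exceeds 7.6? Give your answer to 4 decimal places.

0.2949

Conditional on each component, P(X > 7.6): 1: 0.445521; 2: 0.128214; 3: 0.149569.
By total probability, P(X > 7.6) = 0.5·0.445521 + 0.125·0.128214 + 0.375·0.149569 = 0.294876.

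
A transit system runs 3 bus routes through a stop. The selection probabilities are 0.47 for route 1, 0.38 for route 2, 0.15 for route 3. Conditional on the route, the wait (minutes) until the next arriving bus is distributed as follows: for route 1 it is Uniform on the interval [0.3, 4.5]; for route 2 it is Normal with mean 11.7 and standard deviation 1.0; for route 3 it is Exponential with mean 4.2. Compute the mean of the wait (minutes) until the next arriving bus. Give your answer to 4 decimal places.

6.2040

Component means — 1: 2.4; 2: 11.7; 3: 4.2.
E[X] = 0.47·2.4 + 0.38·11.7 + 0.15·4.2 = 6.204.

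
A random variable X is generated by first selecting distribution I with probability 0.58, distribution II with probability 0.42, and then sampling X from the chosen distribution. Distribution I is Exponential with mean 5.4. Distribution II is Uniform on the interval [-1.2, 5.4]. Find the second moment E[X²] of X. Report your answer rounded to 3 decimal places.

For each component E[X²] = Var + (mean)², giving I: 58.32; II: 8.04.
Overall E[X²] = 0.58·58.32 + 0.42·8.04 = 37.2024.

37.202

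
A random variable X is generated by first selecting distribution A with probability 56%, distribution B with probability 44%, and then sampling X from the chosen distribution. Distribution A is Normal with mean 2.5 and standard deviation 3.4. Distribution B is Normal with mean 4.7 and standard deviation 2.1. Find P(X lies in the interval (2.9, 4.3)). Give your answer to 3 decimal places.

Conditional on each component, P(2.9 < X < 4.3): A: 0.154914; B: 0.228785.
By total probability, P(2.9 < X < 4.3) = 0.56·0.154914 + 0.44·0.228785 = 0.187417.

0.187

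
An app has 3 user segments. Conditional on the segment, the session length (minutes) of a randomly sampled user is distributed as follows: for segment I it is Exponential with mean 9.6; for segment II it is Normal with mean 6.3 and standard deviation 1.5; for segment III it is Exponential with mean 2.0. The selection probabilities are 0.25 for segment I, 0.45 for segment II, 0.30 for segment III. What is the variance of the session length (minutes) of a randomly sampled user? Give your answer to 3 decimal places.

33.306

Per component, I: μ=9.6, E[X²]=184.32; II: μ=6.3, E[X²]=41.94; III: μ=2, E[X²]=8.
E[X] = 0.25·9.6 + 0.45·6.3 + 0.3·2 = 5.835.
E[X²] = 0.25·184.32 + 0.45·41.94 + 0.3·8 = 67.353.
Var(X) = E[X²] − (E[X])² = 67.353 − 34.0472 = 33.3058.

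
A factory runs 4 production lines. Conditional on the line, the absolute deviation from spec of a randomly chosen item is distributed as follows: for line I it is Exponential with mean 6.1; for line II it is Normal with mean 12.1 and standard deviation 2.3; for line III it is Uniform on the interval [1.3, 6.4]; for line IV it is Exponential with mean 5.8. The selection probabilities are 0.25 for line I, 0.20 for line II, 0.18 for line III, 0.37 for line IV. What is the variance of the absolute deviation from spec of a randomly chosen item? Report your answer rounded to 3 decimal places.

Per component, I: μ=6.1, E[X²]=74.42; II: μ=12.1, E[X²]=151.7; III: μ=3.85, E[X²]=16.99; IV: μ=5.8, E[X²]=67.28.
E[X] = 0.25·6.1 + 0.2·12.1 + 0.18·3.85 + 0.37·5.8 = 6.784.
E[X²] = 0.25·74.42 + 0.2·151.7 + 0.18·16.99 + 0.37·67.28 = 76.8968.
Var(X) = E[X²] − (E[X])² = 76.8968 − 46.0227 = 30.8741.

30.874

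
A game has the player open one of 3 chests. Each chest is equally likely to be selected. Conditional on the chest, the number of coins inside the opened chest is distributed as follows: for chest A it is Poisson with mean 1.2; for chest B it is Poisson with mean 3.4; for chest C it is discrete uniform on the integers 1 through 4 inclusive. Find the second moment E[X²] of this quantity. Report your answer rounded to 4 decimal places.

For each component E[X²] = Var + (mean)², giving A: 2.64; B: 14.96; C: 7.5.
Overall E[X²] = 0.333333·2.64 + 0.333333·14.96 + 0.333333·7.5 = 8.36667.

8.3667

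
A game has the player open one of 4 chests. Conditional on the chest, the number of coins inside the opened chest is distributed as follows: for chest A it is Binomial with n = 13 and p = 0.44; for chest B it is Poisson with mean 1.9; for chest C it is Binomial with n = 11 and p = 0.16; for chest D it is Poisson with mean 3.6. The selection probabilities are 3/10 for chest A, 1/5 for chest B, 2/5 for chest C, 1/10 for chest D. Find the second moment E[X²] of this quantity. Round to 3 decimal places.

15.365

For each component E[X²] = Var + (mean)², giving A: 35.9216; B: 5.51; C: 4.576; D: 16.56.
Overall E[X²] = 0.3·35.9216 + 0.2·5.51 + 0.4·4.576 + 0.1·16.56 = 15.3649.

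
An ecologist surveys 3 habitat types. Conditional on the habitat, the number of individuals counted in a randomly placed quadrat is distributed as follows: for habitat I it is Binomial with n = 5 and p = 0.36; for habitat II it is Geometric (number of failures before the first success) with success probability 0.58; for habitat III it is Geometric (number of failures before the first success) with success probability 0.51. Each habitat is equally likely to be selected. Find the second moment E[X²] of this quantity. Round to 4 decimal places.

For each component E[X²] = Var + (mean)², giving I: 4.392; II: 1.77289; III: 2.807.
Overall E[X²] = 0.333333·4.392 + 0.333333·1.77289 + 0.333333·2.807 = 2.99063.

2.9906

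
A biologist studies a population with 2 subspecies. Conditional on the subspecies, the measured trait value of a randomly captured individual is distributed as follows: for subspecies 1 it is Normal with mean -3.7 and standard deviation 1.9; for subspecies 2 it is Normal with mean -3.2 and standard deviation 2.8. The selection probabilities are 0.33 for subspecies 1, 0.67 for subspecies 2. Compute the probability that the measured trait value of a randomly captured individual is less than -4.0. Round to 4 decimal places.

Conditional on each subspecies, P(X < -4.0): 1: 0.43727; 2: 0.387548.
By total probability, P(X < -4.0) = 0.33·0.43727 + 0.67·0.387548 = 0.403957.

0.4040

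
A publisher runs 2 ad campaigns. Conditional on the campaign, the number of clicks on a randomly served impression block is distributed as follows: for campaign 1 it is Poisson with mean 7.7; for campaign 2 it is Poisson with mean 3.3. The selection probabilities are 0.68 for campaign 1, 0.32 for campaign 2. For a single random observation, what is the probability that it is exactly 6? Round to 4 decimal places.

0.1103

Conditional on each campaign, P(X = 6): 1: 0.131082; 2: 0.0661575.
By total probability, P(X = 6) = 0.68·0.131082 + 0.32·0.0661575 = 0.110306.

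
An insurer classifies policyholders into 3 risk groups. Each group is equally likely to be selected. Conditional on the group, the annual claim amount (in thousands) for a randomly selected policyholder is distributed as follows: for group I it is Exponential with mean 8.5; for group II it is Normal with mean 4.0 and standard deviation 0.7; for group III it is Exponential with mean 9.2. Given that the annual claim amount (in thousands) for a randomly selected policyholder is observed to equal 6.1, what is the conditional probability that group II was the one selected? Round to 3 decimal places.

Likelihoods f(6.1 | ·): I: 0.0573999; II: 0.00633121; III: 0.0560088.
Posterior ∝ prior × likelihood. Numerator for II: 0.333333·0.00633121 = 0.0021104.
Normalizing constant: 0.333333·0.0573999 + 0.333333·0.00633121 + 0.333333·0.0560088 = 0.0399133.
P(II | observation) = 0.0021104 / 0.0399133 = 0.0528747.

0.053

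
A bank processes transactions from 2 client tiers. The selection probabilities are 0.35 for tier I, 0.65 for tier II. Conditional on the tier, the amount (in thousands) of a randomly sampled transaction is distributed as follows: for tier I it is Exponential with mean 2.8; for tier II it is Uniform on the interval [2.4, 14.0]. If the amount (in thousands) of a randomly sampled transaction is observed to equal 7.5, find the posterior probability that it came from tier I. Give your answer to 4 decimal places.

Likelihoods f(7.5 | ·): I: 0.0245218; II: 0.0862069.
Posterior ∝ prior × likelihood. Numerator for I: 0.35·0.0245218 = 0.00858265.
Normalizing constant: 0.35·0.0245218 + 0.65·0.0862069 = 0.0646171.
P(I | observation) = 0.00858265 / 0.0646171 = 0.132823.

0.1328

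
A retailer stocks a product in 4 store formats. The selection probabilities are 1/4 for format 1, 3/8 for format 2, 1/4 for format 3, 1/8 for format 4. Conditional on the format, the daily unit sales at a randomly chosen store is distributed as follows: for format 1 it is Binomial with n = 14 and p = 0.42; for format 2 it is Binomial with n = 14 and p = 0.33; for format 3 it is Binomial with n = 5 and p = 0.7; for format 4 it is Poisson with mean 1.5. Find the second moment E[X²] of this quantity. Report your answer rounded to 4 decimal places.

22.4549

For each component E[X²] = Var + (mean)², giving 1: 37.9848; 2: 24.4398; 3: 13.3; 4: 3.75.
Overall E[X²] = 0.25·37.9848 + 0.375·24.4398 + 0.25·13.3 + 0.125·3.75 = 22.4549.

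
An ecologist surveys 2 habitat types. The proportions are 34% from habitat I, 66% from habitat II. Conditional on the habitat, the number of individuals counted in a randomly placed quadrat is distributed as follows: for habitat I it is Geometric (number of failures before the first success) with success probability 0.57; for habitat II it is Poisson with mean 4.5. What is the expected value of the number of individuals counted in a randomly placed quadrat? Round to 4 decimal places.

Component means — I: 0.754386; II: 4.5.
E[X] = 0.34·0.754386 + 0.66·4.5 = 3.22649.

3.2265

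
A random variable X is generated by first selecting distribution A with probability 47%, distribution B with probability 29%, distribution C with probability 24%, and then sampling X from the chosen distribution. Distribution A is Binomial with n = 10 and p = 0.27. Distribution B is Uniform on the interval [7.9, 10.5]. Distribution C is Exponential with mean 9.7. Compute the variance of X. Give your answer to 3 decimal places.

34.975

Per component, A: μ=2.7, E[X²]=9.261; B: μ=9.2, E[X²]=85.2033; C: μ=9.7, E[X²]=188.18.
E[X] = 0.47·2.7 + 0.29·9.2 + 0.24·9.7 = 6.265.
E[X²] = 0.47·9.261 + 0.29·85.2033 + 0.24·188.18 = 74.2248.
Var(X) = E[X²] − (E[X])² = 74.2248 − 39.2502 = 34.9746.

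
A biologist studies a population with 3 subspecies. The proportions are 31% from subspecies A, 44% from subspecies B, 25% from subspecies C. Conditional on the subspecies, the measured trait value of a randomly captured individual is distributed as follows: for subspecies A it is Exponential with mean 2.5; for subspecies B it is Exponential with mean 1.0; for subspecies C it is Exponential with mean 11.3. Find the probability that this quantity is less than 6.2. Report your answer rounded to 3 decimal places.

Conditional on each subspecies, P(X < 6.2): A: 0.916257; B: 0.997971; C: 0.422284.
By total probability, P(X < 6.2) = 0.31·0.916257 + 0.44·0.997971 + 0.25·0.422284 = 0.828718.

0.829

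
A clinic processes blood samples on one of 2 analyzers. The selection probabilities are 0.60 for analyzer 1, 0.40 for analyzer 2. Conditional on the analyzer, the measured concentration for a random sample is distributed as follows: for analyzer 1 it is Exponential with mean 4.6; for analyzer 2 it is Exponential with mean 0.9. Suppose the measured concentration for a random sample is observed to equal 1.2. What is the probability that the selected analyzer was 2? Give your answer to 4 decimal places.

0.5383

Likelihoods f(1.2 | ·): 1: 0.167474; 2: 0.292886.
Posterior ∝ prior × likelihood. Numerator for 2: 0.4·0.292886 = 0.117154.
Normalizing constant: 0.6·0.167474 + 0.4·0.292886 = 0.217639.
P(2 | observation) = 0.117154 / 0.217639 = 0.538297.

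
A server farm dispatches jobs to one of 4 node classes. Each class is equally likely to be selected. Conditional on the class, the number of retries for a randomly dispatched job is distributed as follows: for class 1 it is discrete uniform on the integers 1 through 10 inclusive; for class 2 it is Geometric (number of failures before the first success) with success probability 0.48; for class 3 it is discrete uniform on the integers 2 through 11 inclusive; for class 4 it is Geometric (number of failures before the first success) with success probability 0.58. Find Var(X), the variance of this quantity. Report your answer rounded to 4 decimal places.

Per component, 1: μ=5.5, E[X²]=38.5; 2: μ=1.08333, E[X²]=3.43056; 3: μ=6.5, E[X²]=50.5; 4: μ=0.724138, E[X²]=1.77289.
E[X] = 0.25·5.5 + 0.25·1.08333 + 0.25·6.5 + 0.25·0.724138 = 3.45187.
E[X²] = 0.25·38.5 + 0.25·3.43056 + 0.25·50.5 + 0.25·1.77289 = 23.5509.
Var(X) = E[X²] − (E[X])² = 23.5509 − 11.9154 = 11.6355.

11.6355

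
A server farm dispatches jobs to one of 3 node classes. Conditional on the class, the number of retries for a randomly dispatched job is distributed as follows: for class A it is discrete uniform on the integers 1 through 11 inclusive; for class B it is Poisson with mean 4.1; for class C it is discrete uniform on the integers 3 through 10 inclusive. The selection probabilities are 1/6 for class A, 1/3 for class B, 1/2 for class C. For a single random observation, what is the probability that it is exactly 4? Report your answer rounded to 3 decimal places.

0.143

Conditional on each class, P(X = 4): A: 0.0909091; B: 0.195127; C: 0.125.
By total probability, P(X = 4) = 0.166667·0.0909091 + 0.333333·0.195127 + 0.5·0.125 = 0.142694.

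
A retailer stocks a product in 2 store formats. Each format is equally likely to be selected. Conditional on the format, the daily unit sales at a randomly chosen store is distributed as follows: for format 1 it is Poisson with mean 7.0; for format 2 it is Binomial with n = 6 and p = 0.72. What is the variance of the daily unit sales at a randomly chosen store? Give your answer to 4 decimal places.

Per component, 1: μ=7, E[X²]=56; 2: μ=4.32, E[X²]=19.872.
E[X] = 0.5·7 + 0.5·4.32 = 5.66.
E[X²] = 0.5·56 + 0.5·19.872 = 37.936.
Var(X) = E[X²] − (E[X])² = 37.936 − 32.0356 = 5.9004.

5.9004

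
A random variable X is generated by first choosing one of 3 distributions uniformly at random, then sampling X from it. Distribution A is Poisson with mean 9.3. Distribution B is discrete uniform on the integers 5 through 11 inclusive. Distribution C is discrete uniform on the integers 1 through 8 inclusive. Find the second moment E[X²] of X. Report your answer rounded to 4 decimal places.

63.0967

For each component E[X²] = Var + (mean)², giving A: 95.79; B: 68; C: 25.5.
Overall E[X²] = 0.333333·95.79 + 0.333333·68 + 0.333333·25.5 = 63.0967.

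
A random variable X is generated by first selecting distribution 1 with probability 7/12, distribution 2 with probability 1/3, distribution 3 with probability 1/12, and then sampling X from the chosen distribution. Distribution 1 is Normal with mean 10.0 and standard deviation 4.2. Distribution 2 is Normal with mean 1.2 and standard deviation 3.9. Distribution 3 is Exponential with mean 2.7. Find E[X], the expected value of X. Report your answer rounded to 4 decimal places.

Component means — 1: 10; 2: 1.2; 3: 2.7.
E[X] = 0.583333·10 + 0.333333·1.2 + 0.0833333·2.7 = 6.45833.

6.4583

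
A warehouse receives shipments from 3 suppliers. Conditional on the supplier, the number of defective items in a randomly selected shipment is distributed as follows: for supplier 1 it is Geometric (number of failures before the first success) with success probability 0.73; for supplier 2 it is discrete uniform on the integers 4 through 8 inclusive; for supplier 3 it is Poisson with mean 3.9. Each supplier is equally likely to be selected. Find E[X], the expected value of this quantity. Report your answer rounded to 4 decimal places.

3.4233

Component means — 1: 0.369863; 2: 6; 3: 3.9.
E[X] = 0.333333·0.369863 + 0.333333·6 + 0.333333·3.9 = 3.42329.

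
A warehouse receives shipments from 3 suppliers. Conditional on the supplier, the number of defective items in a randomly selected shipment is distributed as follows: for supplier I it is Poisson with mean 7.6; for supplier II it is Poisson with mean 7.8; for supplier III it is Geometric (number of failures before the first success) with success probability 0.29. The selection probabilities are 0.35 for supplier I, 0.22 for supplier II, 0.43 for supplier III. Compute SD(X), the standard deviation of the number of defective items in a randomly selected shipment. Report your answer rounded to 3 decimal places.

Per component, I: μ=7.6, E[X²]=65.36; II: μ=7.8, E[X²]=68.64; III: μ=2.44828, E[X²]=14.4364.
E[X] = 0.35·7.6 + 0.22·7.8 + 0.43·2.44828 = 5.42876.
E[X²] = 0.35·65.36 + 0.22·68.64 + 0.43·14.4364 = 44.1844.
Var(X) = E[X²] − (E[X])² = 44.1844 − 29.4714 = 14.713.
SD(X) = √14.713 = 3.83576.

3.836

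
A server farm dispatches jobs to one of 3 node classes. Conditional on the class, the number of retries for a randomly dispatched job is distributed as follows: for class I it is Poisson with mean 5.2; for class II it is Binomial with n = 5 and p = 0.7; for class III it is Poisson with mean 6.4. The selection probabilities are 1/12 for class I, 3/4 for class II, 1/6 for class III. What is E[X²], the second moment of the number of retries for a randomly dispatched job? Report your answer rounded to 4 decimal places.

For each component E[X²] = Var + (mean)², giving I: 32.24; II: 13.3; III: 47.36.
Overall E[X²] = 0.0833333·32.24 + 0.75·13.3 + 0.166667·47.36 = 20.555.

20.5550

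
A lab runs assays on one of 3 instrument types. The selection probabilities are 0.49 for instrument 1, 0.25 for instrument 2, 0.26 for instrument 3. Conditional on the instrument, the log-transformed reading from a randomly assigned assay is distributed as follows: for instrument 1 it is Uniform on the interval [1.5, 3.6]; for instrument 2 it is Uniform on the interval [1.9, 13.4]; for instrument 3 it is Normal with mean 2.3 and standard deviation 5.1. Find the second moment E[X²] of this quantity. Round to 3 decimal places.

For each component E[X²] = Var + (mean)², giving 1: 6.87; 2: 69.5433; 3: 31.3.
Overall E[X²] = 0.49·6.87 + 0.25·69.5433 + 0.26·31.3 = 28.8901.

28.890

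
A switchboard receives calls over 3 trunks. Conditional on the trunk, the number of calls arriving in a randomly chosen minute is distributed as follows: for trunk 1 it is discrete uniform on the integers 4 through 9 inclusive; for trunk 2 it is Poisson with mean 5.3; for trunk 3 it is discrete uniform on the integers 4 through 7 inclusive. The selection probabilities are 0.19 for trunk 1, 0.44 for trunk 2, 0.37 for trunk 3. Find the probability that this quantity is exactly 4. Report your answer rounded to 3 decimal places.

Conditional on each trunk, P(X = 4): 1: 0.166667; 2: 0.164109; 3: 0.25.
By total probability, P(X = 4) = 0.19·0.166667 + 0.44·0.164109 + 0.37·0.25 = 0.196374.

0.196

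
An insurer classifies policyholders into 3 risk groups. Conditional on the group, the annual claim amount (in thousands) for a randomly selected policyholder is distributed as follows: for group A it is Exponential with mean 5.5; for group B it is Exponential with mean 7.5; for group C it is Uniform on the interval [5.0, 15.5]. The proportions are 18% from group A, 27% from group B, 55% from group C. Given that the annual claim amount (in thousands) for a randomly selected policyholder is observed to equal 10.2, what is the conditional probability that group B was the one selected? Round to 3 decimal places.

Likelihoods f(10.2 | ·): A: 0.0284589; B: 0.0342214; C: 0.0952381.
Posterior ∝ prior × likelihood. Numerator for B: 0.27·0.0342214 = 0.00923979.
Normalizing constant: 0.18·0.0284589 + 0.27·0.0342214 + 0.55·0.0952381 = 0.0667433.
P(B | observation) = 0.00923979 / 0.0667433 = 0.138438.

0.138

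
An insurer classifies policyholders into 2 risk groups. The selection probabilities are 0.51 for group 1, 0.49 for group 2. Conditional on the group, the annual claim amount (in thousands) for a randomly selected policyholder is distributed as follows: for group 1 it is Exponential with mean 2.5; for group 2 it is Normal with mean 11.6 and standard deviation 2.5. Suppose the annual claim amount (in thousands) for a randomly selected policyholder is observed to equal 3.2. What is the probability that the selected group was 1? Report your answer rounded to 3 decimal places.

0.995

Likelihoods f(3.2 | ·): 1: 0.111215; 2: 0.000564241.
Posterior ∝ prior × likelihood. Numerator for 1: 0.51·0.111215 = 0.0567196.
Normalizing constant: 0.51·0.111215 + 0.49·0.000564241 = 0.0569961.
P(1 | observation) = 0.0567196 / 0.0569961 = 0.995149.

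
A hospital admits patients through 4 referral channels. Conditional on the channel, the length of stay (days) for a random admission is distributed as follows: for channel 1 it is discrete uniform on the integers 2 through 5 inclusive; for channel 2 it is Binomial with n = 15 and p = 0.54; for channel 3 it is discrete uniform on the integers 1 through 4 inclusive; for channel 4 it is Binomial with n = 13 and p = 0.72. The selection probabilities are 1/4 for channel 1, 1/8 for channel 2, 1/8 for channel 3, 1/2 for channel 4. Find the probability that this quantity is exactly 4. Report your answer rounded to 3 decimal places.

Conditional on each channel, P(X = 4): 1: 0.25; 2: 0.0226487; 3: 0.25; 4: 0.00203263.
By total probability, P(X = 4) = 0.25·0.25 + 0.125·0.0226487 + 0.125·0.25 + 0.5·0.00203263 = 0.0975974.

0.098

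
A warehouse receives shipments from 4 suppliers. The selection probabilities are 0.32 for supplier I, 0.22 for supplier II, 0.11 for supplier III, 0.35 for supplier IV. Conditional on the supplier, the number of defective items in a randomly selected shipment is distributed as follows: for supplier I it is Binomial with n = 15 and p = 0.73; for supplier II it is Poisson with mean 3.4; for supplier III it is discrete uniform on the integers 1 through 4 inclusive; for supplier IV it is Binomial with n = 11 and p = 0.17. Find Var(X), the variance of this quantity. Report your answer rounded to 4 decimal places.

18.3503

Per component, I: μ=10.95, E[X²]=122.859; II: μ=3.4, E[X²]=14.96; III: μ=2.5, E[X²]=7.5; IV: μ=1.87, E[X²]=5.049.
E[X] = 0.32·10.95 + 0.22·3.4 + 0.11·2.5 + 0.35·1.87 = 5.1815.
E[X²] = 0.32·122.859 + 0.22·14.96 + 0.11·7.5 + 0.35·5.049 = 45.1982.
Var(X) = E[X²] − (E[X])² = 45.1982 − 26.8479 = 18.3503.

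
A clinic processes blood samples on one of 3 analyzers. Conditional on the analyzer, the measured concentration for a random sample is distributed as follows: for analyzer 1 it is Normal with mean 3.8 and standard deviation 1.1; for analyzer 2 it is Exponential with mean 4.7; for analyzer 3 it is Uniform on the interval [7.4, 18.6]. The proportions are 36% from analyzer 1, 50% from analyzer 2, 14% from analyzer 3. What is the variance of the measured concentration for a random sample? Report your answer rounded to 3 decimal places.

Per component, 1: μ=3.8, E[X²]=15.65; 2: μ=4.7, E[X²]=44.18; 3: μ=13, E[X²]=179.453.
E[X] = 0.36·3.8 + 0.5·4.7 + 0.14·13 = 5.538.
E[X²] = 0.36·15.65 + 0.5·44.18 + 0.14·179.453 = 52.8475.
Var(X) = E[X²] − (E[X])² = 52.8475 − 30.6694 = 22.178.

22.178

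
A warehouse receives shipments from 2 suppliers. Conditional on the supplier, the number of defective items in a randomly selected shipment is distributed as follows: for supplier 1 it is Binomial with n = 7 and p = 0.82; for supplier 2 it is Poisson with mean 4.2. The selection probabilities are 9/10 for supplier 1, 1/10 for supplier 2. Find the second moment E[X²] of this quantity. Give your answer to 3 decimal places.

32.767

For each component E[X²] = Var + (mean)², giving 1: 33.9808; 2: 21.84.
Overall E[X²] = 0.9·33.9808 + 0.1·21.84 = 32.7667.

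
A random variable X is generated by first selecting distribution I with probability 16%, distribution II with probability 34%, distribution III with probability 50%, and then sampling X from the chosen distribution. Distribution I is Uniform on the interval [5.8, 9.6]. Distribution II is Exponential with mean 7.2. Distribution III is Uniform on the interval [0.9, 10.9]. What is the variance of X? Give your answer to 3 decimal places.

Per component, I: μ=7.7, E[X²]=60.4933; II: μ=7.2, E[X²]=103.68; III: μ=5.9, E[X²]=43.1433.
E[X] = 0.16·7.7 + 0.34·7.2 + 0.5·5.9 = 6.63.
E[X²] = 0.16·60.4933 + 0.34·103.68 + 0.5·43.1433 = 66.5018.
Var(X) = E[X²] − (E[X])² = 66.5018 − 43.9569 = 22.5449.

22.545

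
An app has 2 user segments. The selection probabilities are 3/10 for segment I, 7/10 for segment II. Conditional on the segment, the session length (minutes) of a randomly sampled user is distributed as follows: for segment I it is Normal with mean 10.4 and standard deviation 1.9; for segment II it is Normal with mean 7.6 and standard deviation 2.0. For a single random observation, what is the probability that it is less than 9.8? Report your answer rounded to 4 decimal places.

Conditional on each segment, P(X < 9.8): I: 0.376081; II: 0.864334.
By total probability, P(X < 9.8) = 0.3·0.376081 + 0.7·0.864334 = 0.717858.

0.7179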